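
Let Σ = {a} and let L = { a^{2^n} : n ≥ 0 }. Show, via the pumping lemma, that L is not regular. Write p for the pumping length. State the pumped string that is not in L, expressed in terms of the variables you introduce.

Assume L is regular; let p be its pumping constant.
Take w = a^{2^p} ∈ L with |w| = 2^p ≥ p.
The pumping lemma gives a decomposition w = xyz where |xy| ≤ p and |y| > 0.
Then y = a^k for some k with 1 ≤ k ≤ p.
Pump with i = 2: xy^2z = a^{2^p+k}. Since 1 ≤ k ≤ p < 2^p, we have 2^p < 2^p+k < 2^{p+1}, so 2^p+k is not a power of 2. So xy^2z ∉ L.
This contradicts the pumping lemma, so L is not regular.

a^{2^p+k}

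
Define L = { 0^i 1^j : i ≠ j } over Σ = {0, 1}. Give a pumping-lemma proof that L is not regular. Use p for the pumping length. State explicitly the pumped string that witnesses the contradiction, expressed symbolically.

0^{p+p!} 1^{p+p!}

Assume L is regular; let p be its pumping constant.
Choose w = 0^p 1^{p+p!}. Since p ≠ p+p!, w ∈ L; and |w| ≥ p.
The pumping lemma gives a decomposition w = xyz where |xy| ≤ p and |y| > 0.
Since the first p symbols of w are all 0's and |xy| ≤ p, y lies entirely in the leading 0-block: y = 0^k for some k with 1 ≤ k ≤ p.
Since 1 ≤ k ≤ p, k divides p!; set t = 1 + p!/k. Then xy^t z has p + (p!/k)·k = p + p! copies of 0. Now the 0-count equals the 1-count, so i ≠ j fails. So xy^t z = 0^{p+p!} 1^{p+p!} ∉ L.
This is a contradiction; hence L is not regular.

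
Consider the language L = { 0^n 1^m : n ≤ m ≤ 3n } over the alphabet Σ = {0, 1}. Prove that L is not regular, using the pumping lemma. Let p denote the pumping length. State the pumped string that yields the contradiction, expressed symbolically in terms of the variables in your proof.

0^{p+k} 1^p

Toward a contradiction, assume L is regular with pumping length p.
Take w = 0^p 1^p ∈ L (since p ≤ p ≤ 3p), with |w| = 2p ≥ p.
The pumping lemma gives a decomposition w = xyz where |xy| ≤ p and y is nonempty.
Since the first p symbols of w are all 0's and |xy| ≤ p, y lies entirely in the leading 0-block: y = 0^k for some k with 1 ≤ k ≤ p.
Pump with i = 2: xy^2z = 0^{p+k} 1^p. Now n = p+k > p = m, so the condition n ≤ m fails. Thus xy^2z ∉ L.
This is a contradiction; hence L is not regular.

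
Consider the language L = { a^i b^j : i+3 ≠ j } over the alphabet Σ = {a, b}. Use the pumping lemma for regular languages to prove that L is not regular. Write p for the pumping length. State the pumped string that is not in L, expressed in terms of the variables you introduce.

a^{p+p!} b^{p+p!+3}

Suppose for contradiction that L is regular, and let p be the pumping length.
Choose w = a^p b^{p+p!+3}. Since p ≠ (p+p!+3)-3 = p+p!, w ∈ L; and |w| ≥ p.
By the pumping lemma, w = xyz with |xy| ≤ p and y is nonempty.
The first p characters of w are a's, so xy (and hence y) consists only of a's. Write y = a^k, 1 ≤ k ≤ p.
Since 1 ≤ k ≤ p, k divides p!; set t = 1 + p!/k. Then xy^t z has p + (p!/k)·k = p + p! copies of a. Now the a-count is p+p! and (b-count)-3 = (p+p!+3)-3 = p+p!, so i+3 ≠ j fails. So xy^t z = a^{p+p!} b^{p+p!+3} ∉ L.
Contradiction. Therefore L is not regular.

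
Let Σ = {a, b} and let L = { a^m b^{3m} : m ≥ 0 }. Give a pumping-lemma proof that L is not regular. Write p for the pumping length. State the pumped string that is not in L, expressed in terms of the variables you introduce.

Assume L is regular. Let p be the pumping length given by the pumping lemma.
Let w = a^p b^{3p} ∈ L; note |w| = 4p ≥ p.
By the pumping lemma, w = xyz with |xy| ≤ p and y is nonempty.
Since the first p symbols of w are all a's and |xy| ≤ p, y lies entirely in the leading a-block: y = a^k for some k with 1 ≤ k ≤ p.
Pump with i = 2: xy^2z = a^{p+k} b^{3p}. For this to lie in L we would need 3p = 3(p+k), which forces k = 0. But k ≥ 1, so xy^2z ∉ L.
This contradicts the pumping lemma, so L is not regular.

a^{p+k} b^{3p}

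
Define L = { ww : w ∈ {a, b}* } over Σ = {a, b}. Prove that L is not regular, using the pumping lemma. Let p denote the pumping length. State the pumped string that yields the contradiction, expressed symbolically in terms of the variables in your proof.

a^{p+k} b^p a^p b^p

Toward a contradiction, assume L is regular with pumping length p.
Take w = a^p b^p a^p b^p = uu where u = a^pb^p; then w ∈ L and |w| = 4p ≥ p.
Write w = xyz as guaranteed by the lemma, with |xy| ≤ p and |y| > 0.
Because |xy| ≤ p and w begins with p copies of a, we have y = a^k with 1 ≤ k ≤ p.
Pump with i = 2: xy^2z = a^{p+k} b^p a^p b^p, of length 4p+k. Suppose this equals vv. The string starts with a and ends with b, so v does too; thus the boundary between the two copies of v is a b→a transition. There is exactly one such transition, at position 2p+k, so |v| = 2p+k and |vv| = 4p+2k ≠ 4p+k since k ≥ 1. So xy^2z ∉ L.
This contradicts the pumping lemma, so L is not regular.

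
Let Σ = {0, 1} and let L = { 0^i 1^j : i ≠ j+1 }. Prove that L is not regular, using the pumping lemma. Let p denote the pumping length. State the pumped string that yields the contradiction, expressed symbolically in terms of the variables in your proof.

Assume L is regular; let p be its pumping constant.
Choose w = 0^p 1^{p+p!-1}. Since p ≠ (p+p!-1)+1 = p+p!, w ∈ L; and |w| ≥ p.
The pumping lemma gives a decomposition w = xyz where |xy| ≤ p and |y| > 0.
Because |xy| ≤ p and w begins with p copies of 0, we have y = 0^k with 1 ≤ k ≤ p.
Since 1 ≤ k ≤ p, k divides p!; set t = 1 + p!/k. Then xy^t z has p + (p!/k)·k = p + p! copies of 0. Now the 0-count is p+p! and (1-count)+1 = (p+p!-1)+1 = p+p!, so i ≠ j+1 fails. So xy^t z = 0^{p+p!} 1^{p+p!-1} ∉ L.
This is a contradiction; hence L is not regular.

0^{p+p!} 1^{p+p!-1}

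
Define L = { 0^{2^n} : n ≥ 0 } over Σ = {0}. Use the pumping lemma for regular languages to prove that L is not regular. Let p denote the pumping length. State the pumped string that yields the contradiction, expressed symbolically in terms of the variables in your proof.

0^{2^p+k}

Toward a contradiction, assume L is regular with pumping length p.
Take w = 0^{2^p} ∈ L with |w| = 2^p ≥ p.
The pumping lemma gives a decomposition w = xyz where |xy| ≤ p and y is nonempty.
Then y = 0^k for some k with 1 ≤ k ≤ p.
Pump with i = 2: xy^2z = 0^{2^p+k}. Since 1 ≤ k ≤ p < 2^p, we have 2^p < 2^p+k < 2^{p+1}, so 2^p+k is not a power of 2. So xy^2z ∉ L.
This is a contradiction; hence L is not regular.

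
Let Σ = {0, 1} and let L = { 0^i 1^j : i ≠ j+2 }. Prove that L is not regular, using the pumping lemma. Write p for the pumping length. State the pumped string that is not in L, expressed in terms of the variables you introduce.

0^{p+p!} 1^{p+p!-2}

Assume L is regular; let p be its pumping constant.
Choose w = 0^p 1^{p+p!-2}. Since p ≠ (p+p!-2)+2 = p+p!, w ∈ L; and |w| ≥ p.
The pumping lemma gives a decomposition w = xyz where |xy| ≤ p and |y| ≥ 1.
The first p characters of w are 0's, so xy (and hence y) consists only of 0's. Write y = 0^k, 1 ≤ k ≤ p.
Since 1 ≤ k ≤ p, k divides p!; set t = 1 + p!/k. Then xy^t z has p + (p!/k)·k = p + p! copies of 0. Now the 0-count is p+p! and (1-count)+2 = (p+p!-2)+2 = p+p!, so i ≠ j+2 fails. So xy^t z = 0^{p+p!} 1^{p+p!-2} ∉ L.
Contradiction. Therefore L is not regular.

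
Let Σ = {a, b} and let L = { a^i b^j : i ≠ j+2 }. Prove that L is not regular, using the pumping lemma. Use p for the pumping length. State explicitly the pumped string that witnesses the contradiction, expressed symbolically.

a^{p+p!} b^{p+p!-2}

Toward a contradiction, assume L is regular with pumping length p.
Choose w = a^p b^{p+p!-2}. Since p ≠ (p+p!-2)+2 = p+p!, w ∈ L; and |w| ≥ p.
By the pumping lemma, w = xyz with |xy| ≤ p and |y| > 0.
Because |xy| ≤ p and w begins with p copies of a, we have y = a^k with 1 ≤ k ≤ p.
Since 1 ≤ k ≤ p, k divides p!; set t = 1 + p!/k. Then xy^t z has p + (p!/k)·k = p + p! copies of a. Now the a-count is p+p! and (b-count)+2 = (p+p!-2)+2 = p+p!, so i ≠ j+2 fails. So xy^t z = a^{p+p!} b^{p+p!-2} ∉ L.
Contradiction. Therefore L is not regular.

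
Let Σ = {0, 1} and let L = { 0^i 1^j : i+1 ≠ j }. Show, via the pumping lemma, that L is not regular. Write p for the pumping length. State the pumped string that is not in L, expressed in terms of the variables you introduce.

0^{p+p!} 1^{p+p!+1}

Assume L is regular. Let p be the pumping length given by the pumping lemma.
Choose w = 0^p 1^{p+p!+1}. Since p ≠ (p+p!+1)-1 = p+p!, w ∈ L; and |w| ≥ p.
The pumping lemma gives a decomposition w = xyz where |xy| ≤ p and y is nonempty.
Because |xy| ≤ p and w begins with p copies of 0, we have y = 0^k with 1 ≤ k ≤ p.
Since 1 ≤ k ≤ p, k divides p!; set t = 1 + p!/k. Then xy^t z has p + (p!/k)·k = p + p! copies of 0. Now the 0-count is p+p! and (1-count)-1 = (p+p!+1)-1 = p+p!, so i+1 ≠ j fails. So xy^t z = 0^{p+p!} 1^{p+p!+1} ∉ L.
Contradiction. Therefore L is not regular.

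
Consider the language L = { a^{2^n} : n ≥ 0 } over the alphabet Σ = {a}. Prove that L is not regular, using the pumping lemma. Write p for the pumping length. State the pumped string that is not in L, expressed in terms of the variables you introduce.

a^{2^p+k}

Assume L is regular. Let p be the pumping length given by the pumping lemma.
Take w = a^{2^p} ∈ L with |w| = 2^p ≥ p.
The pumping lemma gives a decomposition w = xyz where |xy| ≤ p and y is nonempty.
Then y = a^k for some k with 1 ≤ k ≤ p.
Pump with i = 2: xy^2z = a^{2^p+k}. Since 1 ≤ k ≤ p < 2^p, we have 2^p < 2^p+k < 2^{p+1}, so 2^p+k is not a power of 2. So xy^2z ∉ L.
This is a contradiction; hence L is not regular.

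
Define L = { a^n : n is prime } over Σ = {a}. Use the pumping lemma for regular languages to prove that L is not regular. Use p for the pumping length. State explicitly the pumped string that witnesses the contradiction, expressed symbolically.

a^{q(1+k)}

Suppose for contradiction that L is regular, and let p be the pumping length.
Let q be a prime with q ≥ p+2 (infinitely many primes exist), and take w = a^q ∈ L with |w| = q ≥ p.
By the pumping lemma, w = xyz with |xy| ≤ p and y is nonempty.
Then y = a^k for some k with 1 ≤ k ≤ p.
Since 1 ≤ k ≤ p, |xz| = q-k. Pump with i = q+1: |xy^{q+1}z| = (q-k)+(q+1)k = q+qk = q(1+k), which is composite (both factors ≥ 2). So xy^{q+1}z = a^{q(1+k)} ∉ L.
This is a contradiction; hence L is not regular.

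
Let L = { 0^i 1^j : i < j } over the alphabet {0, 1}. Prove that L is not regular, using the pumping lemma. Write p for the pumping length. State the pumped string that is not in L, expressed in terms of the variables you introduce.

0^{p+k} 1^{p+1}

Toward a contradiction, assume L is regular with pumping length p.
Choose w = 0^p 1^{p+1} ∈ L, with |w| = 2p+1 ≥ p.
Write w = xyz as guaranteed by the lemma, with |xy| ≤ p and |y| ≥ 1.
The first p characters of w are 0's, so xy (and hence y) consists only of 0's. Write y = 0^k, 1 ≤ k ≤ p.
Consider xy^2z = 0^{p+k} 1^{p+1}. Since k ≥ 1, the 0-count p+k is at least p+1, so i < j fails; thus xy^2z ∉ L.
Contradiction. Therefore L is not regular.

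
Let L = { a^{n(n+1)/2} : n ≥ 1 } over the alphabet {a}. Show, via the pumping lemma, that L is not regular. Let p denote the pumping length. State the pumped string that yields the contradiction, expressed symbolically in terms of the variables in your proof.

a^{p(p+1)/2+k}

Suppose for contradiction that L is regular, and let p be the pumping length.
Take w = a^{p(p+1)/2} ∈ L with |w| = p(p+1)/2 ≥ p.
By the pumping lemma, w = xyz with |xy| ≤ p and |y| > 0.
Then y = a^k for some k with 1 ≤ k ≤ p.
Pump with i = 2: xy^2z = a^{p(p+1)/2+k}. Since 1 ≤ k ≤ p, p(p+1)/2 < p(p+1)/2+k ≤ p(p+1)/2+p < (p+1)(p+2)/2, so p(p+1)/2+k is strictly between consecutive triangular numbers. So xy^2z ∉ L.
This contradicts the pumping lemma, so L is not regular.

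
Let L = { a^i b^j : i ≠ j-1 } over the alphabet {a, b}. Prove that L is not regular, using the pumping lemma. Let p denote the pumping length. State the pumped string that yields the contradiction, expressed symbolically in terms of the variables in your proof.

Assume L is regular. Let p be the pumping length given by the pumping lemma.
Choose w = a^p b^{p+p!+1}. Since p ≠ (p+p!+1)-1 = p+p!, w ∈ L; and |w| ≥ p.
Write w = xyz as guaranteed by the lemma, with |xy| ≤ p and |y| > 0.
Since the first p symbols of w are all a's and |xy| ≤ p, y lies entirely in the leading a-block: y = a^k for some k with 1 ≤ k ≤ p.
Since 1 ≤ k ≤ p, k divides p!; set t = 1 + p!/k. Then xy^t z has p + (p!/k)·k = p + p! copies of a. Now the a-count is p+p! and (b-count)-1 = (p+p!+1)-1 = p+p!, so i ≠ j-1 fails. So xy^t z = a^{p+p!} b^{p+p!+1} ∉ L.
Contradiction. Therefore L is not regular.

a^{p+p!} b^{p+p!+1}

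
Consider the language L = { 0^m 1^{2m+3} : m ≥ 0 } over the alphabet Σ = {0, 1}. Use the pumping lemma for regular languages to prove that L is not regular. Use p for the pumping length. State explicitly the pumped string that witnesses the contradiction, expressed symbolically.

0^{p+k} 1^{2p+3}

Assume L is regular. Let p be the pumping length given by the pumping lemma.
Take w = 0^p 1^{2p+3}. Then w ∈ L and |w| = 3p+3 ≥ p.
By the pumping lemma, w = xyz with |xy| ≤ p and |y| ≥ 1.
Because |xy| ≤ p and w begins with p copies of 0, we have y = 0^k with 1 ≤ k ≤ p.
Pump with i = 2: xy^2z = 0^{p+k} 1^{2p+3}. For this to lie in L we would need 2p+3 = 2(p+k)+3, which forces k = 0. But k ≥ 1, so xy^2z ∉ L.
This is a contradiction; hence L is not regular.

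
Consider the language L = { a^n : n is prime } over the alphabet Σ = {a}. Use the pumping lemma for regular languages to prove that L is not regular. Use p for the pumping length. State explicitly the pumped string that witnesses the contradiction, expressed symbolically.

Toward a contradiction, assume L is regular with pumping length p.
Let q be a prime with q ≥ p+2 (infinitely many primes exist), and take w = a^q ∈ L with |w| = q ≥ p.
The pumping lemma gives a decomposition w = xyz where |xy| ≤ p and y is nonempty.
Then y = a^k for some k with 1 ≤ k ≤ p.
Since 1 ≤ k ≤ p, |xz| = q-k. Pump with i = q+1: |xy^{q+1}z| = (q-k)+(q+1)k = q+qk = q(1+k), which is composite (both factors ≥ 2). So xy^{q+1}z = a^{q(1+k)} ∉ L.
This contradicts the pumping lemma, so L is not regular.

a^{q(1+k)}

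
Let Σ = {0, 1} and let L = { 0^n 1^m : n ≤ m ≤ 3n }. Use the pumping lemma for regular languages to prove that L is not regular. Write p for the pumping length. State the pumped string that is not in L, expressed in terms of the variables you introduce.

0^{p+k} 1^p

Suppose for contradiction that L is regular, and let p be the pumping length.
Take w = 0^p 1^p ∈ L (since p ≤ p ≤ 3p), with |w| = 2p ≥ p.
Write w = xyz as guaranteed by the lemma, with |xy| ≤ p and |y| > 0.
Because |xy| ≤ p and w begins with p copies of 0, we have y = 0^k with 1 ≤ k ≤ p.
Pump with i = 2: xy^2z = 0^{p+k} 1^p. Now n = p+k > p = m, so the condition n ≤ m fails. Thus xy^2z ∉ L.
This is a contradiction; hence L is not regular.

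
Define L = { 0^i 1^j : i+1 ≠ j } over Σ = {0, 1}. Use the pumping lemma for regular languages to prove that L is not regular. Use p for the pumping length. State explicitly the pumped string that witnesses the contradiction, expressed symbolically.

Assume L is regular. Let p be the pumping length given by the pumping lemma.
Choose w = 0^p 1^{p+p!+1}. Since p ≠ (p+p!+1)-1 = p+p!, w ∈ L; and |w| ≥ p.
The pumping lemma gives a decomposition w = xyz where |xy| ≤ p and |y| ≥ 1.
The first p characters of w are 0's, so xy (and hence y) consists only of 0's. Write y = 0^k, 1 ≤ k ≤ p.
Since 1 ≤ k ≤ p, k divides p!; set t = 1 + p!/k. Then xy^t z has p + (p!/k)·k = p + p! copies of 0. Now the 0-count is p+p! and (1-count)-1 = (p+p!+1)-1 = p+p!, so i+1 ≠ j fails. So xy^t z = 0^{p+p!} 1^{p+p!+1} ∉ L.
This contradicts the pumping lemma, so L is not regular.

0^{p+p!} 1^{p+p!+1}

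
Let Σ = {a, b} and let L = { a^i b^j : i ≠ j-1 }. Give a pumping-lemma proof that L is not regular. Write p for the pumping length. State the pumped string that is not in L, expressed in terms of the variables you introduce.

Suppose for contradiction that L is regular, and let p be the pumping length.
Choose w = a^p b^{p+p!+1}. Since p ≠ (p+p!+1)-1 = p+p!, w ∈ L; and |w| ≥ p.
By the pumping lemma, w = xyz with |xy| ≤ p and y is nonempty.
Because |xy| ≤ p and w begins with p copies of a, we have y = a^k with 1 ≤ k ≤ p.
Since 1 ≤ k ≤ p, k divides p!; set t = 1 + p!/k. Then xy^t z has p + (p!/k)·k = p + p! copies of a. Now the a-count is p+p! and (b-count)-1 = (p+p!+1)-1 = p+p!, so i ≠ j-1 fails. So xy^t z = a^{p+p!} b^{p+p!+1} ∉ L.
Contradiction. Therefore L is not regular.

a^{p+p!} b^{p+p!+1}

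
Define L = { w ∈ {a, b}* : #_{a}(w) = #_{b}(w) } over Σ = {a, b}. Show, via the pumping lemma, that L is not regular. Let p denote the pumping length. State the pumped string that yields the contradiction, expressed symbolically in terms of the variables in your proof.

a^{p+k} b^p

Assume L is regular. Let p be the pumping length given by the pumping lemma.
Choose w = a^p b^p ∈ L with |w| = 2p ≥ p.
The pumping lemma gives a decomposition w = xyz where |xy| ≤ p and |y| > 0.
Since the first p symbols of w are all a's and |xy| ≤ p, y lies entirely in the leading a-block: y = a^k for some k with 1 ≤ k ≤ p.
Pump with i = 2: xy^2z = a^{p+k} b^p has p+k occurrences of a but only p of b. Since k ≥ 1 the counts differ, so xy^2z ∉ L.
This is a contradiction; hence L is not regular.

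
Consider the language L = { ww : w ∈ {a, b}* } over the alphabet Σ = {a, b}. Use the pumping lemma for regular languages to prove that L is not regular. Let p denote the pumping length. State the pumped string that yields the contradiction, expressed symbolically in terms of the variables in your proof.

Assume L is regular. Let p be the pumping length given by the pumping lemma.
Take w = a^p b^p a^p b^p = uu where u = a^pb^p; then w ∈ L and |w| = 4p ≥ p.
The pumping lemma gives a decomposition w = xyz where |xy| ≤ p and |y| ≥ 1.
Since the first p symbols of w are all a's and |xy| ≤ p, y lies entirely in the leading a-block: y = a^k for some k with 1 ≤ k ≤ p.
Pump with i = 2: xy^2z = a^{p+k} b^p a^p b^p, of length 4p+k. Suppose this equals vv. The string starts with a and ends with b, so v does too; thus the boundary between the two copies of v is a b→a transition. There is exactly one such transition, at position 2p+k, so |v| = 2p+k and |vv| = 4p+2k ≠ 4p+k since k ≥ 1. So xy^2z ∉ L.
Contradiction. Therefore L is not regular.

a^{p+k} b^p a^p b^p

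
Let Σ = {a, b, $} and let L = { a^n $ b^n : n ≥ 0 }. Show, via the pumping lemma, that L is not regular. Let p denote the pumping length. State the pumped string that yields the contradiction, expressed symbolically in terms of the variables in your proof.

Assume L is regular; let p be its pumping constant.
Take w = a^p $ b^p ∈ L with |w| = 2p+1 ≥ p.
The pumping lemma gives a decomposition w = xyz where |xy| ≤ p and |y| > 0.
Because |xy| ≤ p and w begins with p copies of a, we have y = a^k with 1 ≤ k ≤ p.
Pump with i = 2: xy^2z = a^{p+k} $ b^p, which would require p+k = p. But k ≥ 1, so xy^2z ∉ L.
This contradicts the pumping lemma, so L is not regular.

a^{p+k} $ b^p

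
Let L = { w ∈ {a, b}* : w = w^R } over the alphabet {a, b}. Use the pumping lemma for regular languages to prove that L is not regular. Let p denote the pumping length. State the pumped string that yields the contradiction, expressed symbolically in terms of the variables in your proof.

a^{p+k} b a^p

Toward a contradiction, assume L is regular with pumping length p.
Take w = a^p b a^p, a palindrome of length 2p+1 ≥ p.
Write w = xyz as guaranteed by the lemma, with |xy| ≤ p and |y| > 0.
Because |xy| ≤ p and w begins with p copies of a, we have y = a^k with 1 ≤ k ≤ p.
Pump with i = 2: xy^2z = a^{p+k} b a^p. Its reverse is a^p b a^{p+k}, which differs from xy^2z since k ≥ 1. So xy^2z is not a palindrome and xy^2z ∉ L.
This contradicts the pumping lemma, so L is not regular.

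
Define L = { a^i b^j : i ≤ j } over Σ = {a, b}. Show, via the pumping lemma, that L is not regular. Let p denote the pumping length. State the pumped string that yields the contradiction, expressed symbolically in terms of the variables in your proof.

a^{p+k} b^p

Suppose for contradiction that L is regular, and let p be the pumping length.
Choose w = a^p b^p ∈ L, with |w| = 2p ≥ p.
Write w = xyz as guaranteed by the lemma, with |xy| ≤ p and |y| > 0.
The first p characters of w are a's, so xy (and hence y) consists only of a's. Write y = a^k, 1 ≤ k ≤ p.
Consider xy^2z = a^{p+k} b^p. Since k ≥ 1, the a-count p+k exceeds the b-count p, so i ≤ j fails; thus xy^2z ∉ L.
This is a contradiction; hence L is not regular.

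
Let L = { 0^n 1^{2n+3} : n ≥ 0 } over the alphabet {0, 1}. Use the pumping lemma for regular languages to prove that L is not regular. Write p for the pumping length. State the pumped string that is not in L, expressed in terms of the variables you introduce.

Assume L is regular. Let p be the pumping length given by the pumping lemma.
Let w = 0^p 1^{2p+3} ∈ L; note |w| = 3p+3 ≥ p.
The pumping lemma gives a decomposition w = xyz where |xy| ≤ p and |y| > 0.
The first p characters of w are 0's, so xy (and hence y) consists only of 0's. Write y = 0^k, 1 ≤ k ≤ p.
Pump with i = 2: xy^2z = 0^{p+k} 1^{2p+3}. For this to lie in L we would need 2p+3 = 2(p+k)+3, which forces k = 0. But k ≥ 1, so xy^2z ∉ L.
This is a contradiction; hence L is not regular.

0^{p+k} 1^{2p+3}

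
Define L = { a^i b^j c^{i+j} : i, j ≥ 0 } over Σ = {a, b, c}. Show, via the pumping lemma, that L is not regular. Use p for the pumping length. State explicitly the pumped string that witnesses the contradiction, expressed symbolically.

Suppose for contradiction that L is regular, and let p be the pumping length.
Take w = a^p b^p c^{2p} ∈ L (with i=j=p, i+j=2p), |w| = 4p ≥ p.
By the pumping lemma, w = xyz with |xy| ≤ p and |y| > 0.
Because |xy| ≤ p and w begins with p copies of a, we have y = a^k with 1 ≤ k ≤ p.
Consider xy^2z = a^{p+k} b^p c^{2p}. Now the a- and b-counts sum to 2p+k, but the c-count is 2p ≠ 2p+k. So xy^2z ∉ L.
Contradiction. Therefore L is not regular.

a^{p+k} b^p c^{2p}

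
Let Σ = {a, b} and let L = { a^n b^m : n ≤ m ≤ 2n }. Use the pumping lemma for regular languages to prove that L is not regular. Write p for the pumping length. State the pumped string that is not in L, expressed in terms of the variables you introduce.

a^{p+k} b^p

Suppose for contradiction that L is regular, and let p be the pumping length.
Take w = a^p b^p ∈ L (since p ≤ p ≤ 2p), with |w| = 2p ≥ p.
By the pumping lemma, w = xyz with |xy| ≤ p and |y| > 0.
The first p characters of w are a's, so xy (and hence y) consists only of a's. Write y = a^k, 1 ≤ k ≤ p.
Pump with i = 2: xy^2z = a^{p+k} b^p. Now n = p+k > p = m, so the condition n ≤ m fails. Thus xy^2z ∉ L.
This is a contradiction; hence L is not regular.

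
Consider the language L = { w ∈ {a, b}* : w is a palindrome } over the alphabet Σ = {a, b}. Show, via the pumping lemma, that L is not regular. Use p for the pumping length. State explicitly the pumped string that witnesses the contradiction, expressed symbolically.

a^{p+k} b a^p

Assume L is regular. Let p be the pumping length given by the pumping lemma.
Take w = a^p b a^p, a palindrome of length 2p+1 ≥ p.
By the pumping lemma, w = xyz with |xy| ≤ p and |y| ≥ 1.
The first p characters of w are a's, so xy (and hence y) consists only of a's. Write y = a^k, 1 ≤ k ≤ p.
Pump with i = 2: xy^2z = a^{p+k} b a^p. Its reverse is a^p b a^{p+k}, which differs from xy^2z since k ≥ 1. So xy^2z is not a palindrome and xy^2z ∉ L.
Contradiction. Therefore L is not regular.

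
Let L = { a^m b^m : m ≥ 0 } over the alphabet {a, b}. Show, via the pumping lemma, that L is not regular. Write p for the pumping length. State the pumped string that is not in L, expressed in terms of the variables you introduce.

Assume L is regular. Let p be the pumping length given by the pumping lemma.
Choose w = a^p b^p, which is in L with |w| = 2p ≥ p.
The pumping lemma gives a decomposition w = xyz where |xy| ≤ p and |y| ≥ 1.
Since the first p symbols of w are all a's and |xy| ≤ p, y lies entirely in the leading a-block: y = a^k for some k with 1 ≤ k ≤ p.
Pump with i = 2: xy^2z = a^{p+k} b^p. For this to lie in L we would need p = p+k, which forces k = 0. But k ≥ 1, so xy^2z ∉ L.
This contradicts the pumping lemma, so L is not regular.

a^{p+k} b^p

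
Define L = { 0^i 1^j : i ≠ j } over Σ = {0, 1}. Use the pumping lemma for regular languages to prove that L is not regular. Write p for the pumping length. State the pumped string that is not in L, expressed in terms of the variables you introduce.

Toward a contradiction, assume L is regular with pumping length p.
Choose w = 0^p 1^{p+p!}. Since p ≠ p+p!, w ∈ L; and |w| ≥ p.
By the pumping lemma, w = xyz with |xy| ≤ p and |y| ≥ 1.
Since the first p symbols of w are all 0's and |xy| ≤ p, y lies entirely in the leading 0-block: y = 0^k for some k with 1 ≤ k ≤ p.
Since 1 ≤ k ≤ p, k divides p!; set t = 1 + p!/k. Then xy^t z has p + (p!/k)·k = p + p! copies of 0. Now the 0-count equals the 1-count, so i ≠ j fails. So xy^t z = 0^{p+p!} 1^{p+p!} ∉ L.
This is a contradiction; hence L is not regular.

0^{p+p!} 1^{p+p!}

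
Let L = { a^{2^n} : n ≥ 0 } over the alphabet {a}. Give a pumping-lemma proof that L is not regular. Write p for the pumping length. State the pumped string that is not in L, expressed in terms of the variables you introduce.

a^{2^p+k}

Toward a contradiction, assume L is regular with pumping length p.
Take w = a^{2^p} ∈ L with |w| = 2^p ≥ p.
The pumping lemma gives a decomposition w = xyz where |xy| ≤ p and y is nonempty.
Then y = a^k for some k with 1 ≤ k ≤ p.
Pump with i = 2: xy^2z = a^{2^p+k}. Since 1 ≤ k ≤ p < 2^p, we have 2^p < 2^p+k < 2^{p+1}, so 2^p+k is not a power of 2. So xy^2z ∉ L.
This is a contradiction; hence L is not regular.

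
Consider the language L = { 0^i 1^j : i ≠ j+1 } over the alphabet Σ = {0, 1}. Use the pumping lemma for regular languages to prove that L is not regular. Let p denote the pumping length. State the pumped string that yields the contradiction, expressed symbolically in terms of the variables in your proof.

Assume L is regular. Let p be the pumping length given by the pumping lemma.
Choose w = 0^p 1^{p+p!-1}. Since p ≠ (p+p!-1)+1 = p+p!, w ∈ L; and |w| ≥ p.
By the pumping lemma, w = xyz with |xy| ≤ p and y is nonempty.
The first p characters of w are 0's, so xy (and hence y) consists only of 0's. Write y = 0^k, 1 ≤ k ≤ p.
Since 1 ≤ k ≤ p, k divides p!; set t = 1 + p!/k. Then xy^t z has p + (p!/k)·k = p + p! copies of 0. Now the 0-count is p+p! and (1-count)+1 = (p+p!-1)+1 = p+p!, so i ≠ j+1 fails. So xy^t z = 0^{p+p!} 1^{p+p!-1} ∉ L.
This contradicts the pumping lemma, so L is not regular.

0^{p+p!} 1^{p+p!-1}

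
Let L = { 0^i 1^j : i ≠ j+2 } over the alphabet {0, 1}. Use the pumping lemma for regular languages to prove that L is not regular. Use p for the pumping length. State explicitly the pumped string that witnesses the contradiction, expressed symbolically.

Suppose for contradiction that L is regular, and let p be the pumping length.
Choose w = 0^p 1^{p+p!-2}. Since p ≠ (p+p!-2)+2 = p+p!, w ∈ L; and |w| ≥ p.
The pumping lemma gives a decomposition w = xyz where |xy| ≤ p and y is nonempty.
The first p characters of w are 0's, so xy (and hence y) consists only of 0's. Write y = 0^k, 1 ≤ k ≤ p.
Since 1 ≤ k ≤ p, k divides p!; set t = 1 + p!/k. Then xy^t z has p + (p!/k)·k = p + p! copies of 0. Now the 0-count is p+p! and (1-count)+2 = (p+p!-2)+2 = p+p!, so i ≠ j+2 fails. So xy^t z = 0^{p+p!} 1^{p+p!-2} ∉ L.
This contradicts the pumping lemma, so L is not regular.

0^{p+p!} 1^{p+p!-2}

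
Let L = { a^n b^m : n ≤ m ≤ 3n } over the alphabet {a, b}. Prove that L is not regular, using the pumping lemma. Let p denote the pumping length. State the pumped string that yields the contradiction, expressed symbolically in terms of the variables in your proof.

a^{p+k} b^p

Toward a contradiction, assume L is regular with pumping length p.
Take w = a^p b^p ∈ L (since p ≤ p ≤ 3p), with |w| = 2p ≥ p.
By the pumping lemma, w = xyz with |xy| ≤ p and y is nonempty.
Because |xy| ≤ p and w begins with p copies of a, we have y = a^k with 1 ≤ k ≤ p.
Pump with i = 2: xy^2z = a^{p+k} b^p. Now n = p+k > p = m, so the condition n ≤ m fails. Thus xy^2z ∉ L.
This contradicts the pumping lemma, so L is not regular.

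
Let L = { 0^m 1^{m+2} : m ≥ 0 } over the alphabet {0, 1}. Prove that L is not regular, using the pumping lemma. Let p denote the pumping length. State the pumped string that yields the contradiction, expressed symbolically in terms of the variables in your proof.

0^{p+k} 1^{p+2}

Assume L is regular; let p be its pumping constant.
Choose w = 0^p 1^{p+2}, which is in L with |w| = 2p+2 ≥ p.
By the pumping lemma, w = xyz with |xy| ≤ p and |y| > 0.
Since the first p symbols of w are all 0's and |xy| ≤ p, y lies entirely in the leading 0-block: y = 0^k for some k with 1 ≤ k ≤ p.
Pump with i = 2: xy^2z = 0^{p+k} 1^{p+2}. For this to lie in L we would need p+2 = (p+k)+2, which forces k = 0. But k ≥ 1, so xy^2z ∉ L.
This is a contradiction; hence L is not regular.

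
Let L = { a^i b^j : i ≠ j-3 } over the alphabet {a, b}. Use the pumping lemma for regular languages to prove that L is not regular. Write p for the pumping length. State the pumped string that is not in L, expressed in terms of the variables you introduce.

Assume L is regular. Let p be the pumping length given by the pumping lemma.
Choose w = a^p b^{p+p!+3}. Since p ≠ (p+p!+3)-3 = p+p!, w ∈ L; and |w| ≥ p.
By the pumping lemma, w = xyz with |xy| ≤ p and y is nonempty.
The first p characters of w are a's, so xy (and hence y) consists only of a's. Write y = a^k, 1 ≤ k ≤ p.
Since 1 ≤ k ≤ p, k divides p!; set t = 1 + p!/k. Then xy^t z has p + (p!/k)·k = p + p! copies of a. Now the a-count is p+p! and (b-count)-3 = (p+p!+3)-3 = p+p!, so i ≠ j-3 fails. So xy^t z = a^{p+p!} b^{p+p!+3} ∉ L.
Contradiction. Therefore L is not regular.

a^{p+p!} b^{p+p!+3}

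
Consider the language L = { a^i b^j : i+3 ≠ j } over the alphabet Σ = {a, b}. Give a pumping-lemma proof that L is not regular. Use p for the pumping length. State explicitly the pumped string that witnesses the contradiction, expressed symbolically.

a^{p+p!} b^{p+p!+3}

Toward a contradiction, assume L is regular with pumping length p.
Choose w = a^p b^{p+p!+3}. Since p ≠ (p+p!+3)-3 = p+p!, w ∈ L; and |w| ≥ p.
Write w = xyz as guaranteed by the lemma, with |xy| ≤ p and |y| > 0.
The first p characters of w are a's, so xy (and hence y) consists only of a's. Write y = a^k, 1 ≤ k ≤ p.
Since 1 ≤ k ≤ p, k divides p!; set t = 1 + p!/k. Then xy^t z has p + (p!/k)·k = p + p! copies of a. Now the a-count is p+p! and (b-count)-3 = (p+p!+3)-3 = p+p!, so i+3 ≠ j fails. So xy^t z = a^{p+p!} b^{p+p!+3} ∉ L.
This is a contradiction; hence L is not regular.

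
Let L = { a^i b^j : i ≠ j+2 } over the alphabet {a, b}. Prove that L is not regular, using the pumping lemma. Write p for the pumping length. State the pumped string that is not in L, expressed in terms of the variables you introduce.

a^{p+p!} b^{p+p!-2}

Assume L is regular; let p be its pumping constant.
Choose w = a^p b^{p+p!-2}. Since p ≠ (p+p!-2)+2 = p+p!, w ∈ L; and |w| ≥ p.
The pumping lemma gives a decomposition w = xyz where |xy| ≤ p and y is nonempty.
Since the first p symbols of w are all a's and |xy| ≤ p, y lies entirely in the leading a-block: y = a^k for some k with 1 ≤ k ≤ p.
Since 1 ≤ k ≤ p, k divides p!; set t = 1 + p!/k. Then xy^t z has p + (p!/k)·k = p + p! copies of a. Now the a-count is p+p! and (b-count)+2 = (p+p!-2)+2 = p+p!, so i ≠ j+2 fails. So xy^t z = a^{p+p!} b^{p+p!-2} ∉ L.
This contradicts the pumping lemma, so L is not regular.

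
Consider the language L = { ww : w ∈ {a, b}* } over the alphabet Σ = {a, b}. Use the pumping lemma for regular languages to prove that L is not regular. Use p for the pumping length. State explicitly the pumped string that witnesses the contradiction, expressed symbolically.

a^{p+k} b^p a^p b^p

Suppose for contradiction that L is regular, and let p be the pumping length.
Take w = a^p b^p a^p b^p = uu where u = a^pb^p; then w ∈ L and |w| = 4p ≥ p.
Write w = xyz as guaranteed by the lemma, with |xy| ≤ p and |y| > 0.
Because |xy| ≤ p and w begins with p copies of a, we have y = a^k with 1 ≤ k ≤ p.
Pump with i = 2: xy^2z = a^{p+k} b^p a^p b^p, of length 4p+k. Suppose this equals vv. The string starts with a and ends with b, so v does too; thus the boundary between the two copies of v is a b→a transition. There is exactly one such transition, at position 2p+k, so |v| = 2p+k and |vv| = 4p+2k ≠ 4p+k since k ≥ 1. So xy^2z ∉ L.
This contradicts the pumping lemma, so L is not regular.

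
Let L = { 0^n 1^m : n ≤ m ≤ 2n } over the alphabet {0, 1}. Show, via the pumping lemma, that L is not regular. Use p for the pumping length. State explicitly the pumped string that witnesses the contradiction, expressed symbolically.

0^{p+k} 1^p

Suppose for contradiction that L is regular, and let p be the pumping length.
Take w = 0^p 1^p ∈ L (since p ≤ p ≤ 2p), with |w| = 2p ≥ p.
Write w = xyz as guaranteed by the lemma, with |xy| ≤ p and |y| > 0.
The first p characters of w are 0's, so xy (and hence y) consists only of 0's. Write y = 0^k, 1 ≤ k ≤ p.
Pump with i = 2: xy^2z = 0^{p+k} 1^p. Now n = p+k > p = m, so the condition n ≤ m fails. Thus xy^2z ∉ L.
This is a contradiction; hence L is not regular.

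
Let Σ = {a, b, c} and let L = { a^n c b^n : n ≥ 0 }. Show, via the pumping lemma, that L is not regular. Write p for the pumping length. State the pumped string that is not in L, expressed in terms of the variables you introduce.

Suppose for contradiction that L is regular, and let p be the pumping length.
Take w = a^p c b^p ∈ L with |w| = 2p+1 ≥ p.
The pumping lemma gives a decomposition w = xyz where |xy| ≤ p and y is nonempty.
Because |xy| ≤ p and w begins with p copies of a, we have y = a^k with 1 ≤ k ≤ p.
Pump with i = 2: xy^2z = a^{p+k} c b^p, which would require p+k = p. But k ≥ 1, so xy^2z ∉ L.
This contradicts the pumping lemma, so L is not regular.

a^{p+k} c b^p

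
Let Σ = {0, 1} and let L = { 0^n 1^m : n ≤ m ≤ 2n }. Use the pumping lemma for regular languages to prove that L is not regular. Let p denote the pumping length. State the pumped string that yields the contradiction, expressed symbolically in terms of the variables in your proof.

0^{p+k} 1^p

Suppose for contradiction that L is regular, and let p be the pumping length.
Take w = 0^p 1^p ∈ L (since p ≤ p ≤ 2p), with |w| = 2p ≥ p.
Write w = xyz as guaranteed by the lemma, with |xy| ≤ p and |y| ≥ 1.
Because |xy| ≤ p and w begins with p copies of 0, we have y = 0^k with 1 ≤ k ≤ p.
Pump with i = 2: xy^2z = 0^{p+k} 1^p. Now n = p+k > p = m, so the condition n ≤ m fails. Thus xy^2z ∉ L.
This contradicts the pumping lemma, so L is not regular.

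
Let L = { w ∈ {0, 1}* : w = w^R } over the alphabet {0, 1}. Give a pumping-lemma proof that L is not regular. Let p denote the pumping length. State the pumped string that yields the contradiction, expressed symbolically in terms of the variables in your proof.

Toward a contradiction, assume L is regular with pumping length p.
Take w = 0^p 1 0^p, a palindrome of length 2p+1 ≥ p.
By the pumping lemma, w = xyz with |xy| ≤ p and |y| ≥ 1.
The first p characters of w are 0's, so xy (and hence y) consists only of 0's. Write y = 0^k, 1 ≤ k ≤ p.
Pump with i = 2: xy^2z = 0^{p+k} 1 0^p. Its reverse is 0^p 1 0^{p+k}, which differs from xy^2z since k ≥ 1. So xy^2z is not a palindrome and xy^2z ∉ L.
This contradicts the pumping lemma, so L is not regular.

0^{p+k} 1 0^p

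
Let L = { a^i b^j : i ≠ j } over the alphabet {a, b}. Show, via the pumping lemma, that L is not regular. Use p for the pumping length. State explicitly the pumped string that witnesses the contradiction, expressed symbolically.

Toward a contradiction, assume L is regular with pumping length p.
Choose w = a^p b^{p+p!}. Since p ≠ p+p!, w ∈ L; and |w| ≥ p.
By the pumping lemma, w = xyz with |xy| ≤ p and y is nonempty.
Because |xy| ≤ p and w begins with p copies of a, we have y = a^k with 1 ≤ k ≤ p.
Since 1 ≤ k ≤ p, k divides p!; set t = 1 + p!/k. Then xy^t z has p + (p!/k)·k = p + p! copies of a. Now the a-count equals the b-count, so i ≠ j fails. So xy^t z = a^{p+p!} b^{p+p!} ∉ L.
This contradicts the pumping lemma, so L is not regular.

a^{p+p!} b^{p+p!}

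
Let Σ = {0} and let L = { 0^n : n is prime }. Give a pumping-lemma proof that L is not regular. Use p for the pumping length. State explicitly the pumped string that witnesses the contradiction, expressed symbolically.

0^{q(1+k)}

Toward a contradiction, assume L is regular with pumping length p.
Let q be a prime with q ≥ p+2 (infinitely many primes exist), and take w = 0^q ∈ L with |w| = q ≥ p.
Write w = xyz as guaranteed by the lemma, with |xy| ≤ p and |y| ≥ 1.
Then y = 0^k for some k with 1 ≤ k ≤ p.
Since 1 ≤ k ≤ p, |xz| = q-k. Pump with i = q+1: |xy^{q+1}z| = (q-k)+(q+1)k = q+qk = q(1+k), which is composite (both factors ≥ 2). So xy^{q+1}z = 0^{q(1+k)} ∉ L.
This is a contradiction; hence L is not regular.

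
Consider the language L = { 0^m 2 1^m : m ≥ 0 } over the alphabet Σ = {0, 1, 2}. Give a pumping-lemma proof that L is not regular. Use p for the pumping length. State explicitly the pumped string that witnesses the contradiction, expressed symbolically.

0^{p+k} 2 1^p

Suppose for contradiction that L is regular, and let p be the pumping length.
Take w = 0^p 2 1^p ∈ L with |w| = 2p+1 ≥ p.
Write w = xyz as guaranteed by the lemma, with |xy| ≤ p and |y| > 0.
Because |xy| ≤ p and w begins with p copies of 0, we have y = 0^k with 1 ≤ k ≤ p.
Pump with i = 2: xy^2z = 0^{p+k} 2 1^p, which would require p+k = p. But k ≥ 1, so xy^2z ∉ L.
This contradicts the pumping lemma, so L is not regular.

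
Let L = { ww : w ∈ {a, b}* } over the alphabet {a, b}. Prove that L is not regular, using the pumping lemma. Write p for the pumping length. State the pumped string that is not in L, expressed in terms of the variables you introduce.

a^{p+k} b^p a^p b^p

Assume L is regular. Let p be the pumping length given by the pumping lemma.
Take w = a^p b^p a^p b^p = uu where u = a^pb^p; then w ∈ L and |w| = 4p ≥ p.
Write w = xyz as guaranteed by the lemma, with |xy| ≤ p and |y| ≥ 1.
Because |xy| ≤ p and w begins with p copies of a, we have y = a^k with 1 ≤ k ≤ p.
Pump with i = 2: xy^2z = a^{p+k} b^p a^p b^p, of length 4p+k. Suppose this equals vv. The string starts with a and ends with b, so v does too; thus the boundary between the two copies of v is a b→a transition. There is exactly one such transition, at position 2p+k, so |v| = 2p+k and |vv| = 4p+2k ≠ 4p+k since k ≥ 1. So xy^2z ∉ L.
This is a contradiction; hence L is not regular.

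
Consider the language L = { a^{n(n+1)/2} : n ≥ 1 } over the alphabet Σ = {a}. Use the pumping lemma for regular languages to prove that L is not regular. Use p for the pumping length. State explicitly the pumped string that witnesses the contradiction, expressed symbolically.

a^{p(p+1)/2+k}

Assume L is regular; let p be its pumping constant.
Take w = a^{p(p+1)/2} ∈ L with |w| = p(p+1)/2 ≥ p.
The pumping lemma gives a decomposition w = xyz where |xy| ≤ p and |y| ≥ 1.
Then y = a^k for some k with 1 ≤ k ≤ p.
Pump with i = 2: xy^2z = a^{p(p+1)/2+k}. Since 1 ≤ k ≤ p, p(p+1)/2 < p(p+1)/2+k ≤ p(p+1)/2+p < (p+1)(p+2)/2, so p(p+1)/2+k is strictly between consecutive triangular numbers. So xy^2z ∉ L.
Contradiction. Therefore L is not regular.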